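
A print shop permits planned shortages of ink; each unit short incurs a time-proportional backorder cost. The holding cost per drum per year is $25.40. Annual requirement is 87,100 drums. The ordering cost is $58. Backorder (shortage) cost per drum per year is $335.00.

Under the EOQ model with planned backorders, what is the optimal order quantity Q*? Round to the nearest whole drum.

654 drums

Basic EOQ = √(2·87,100·58/25.4) = 630.698
Backorder adjustment √((H+b)/b) = √((25.4+335)/335) = 1.0372
Q* = 630.698 × 1.0372 ≈ 654.17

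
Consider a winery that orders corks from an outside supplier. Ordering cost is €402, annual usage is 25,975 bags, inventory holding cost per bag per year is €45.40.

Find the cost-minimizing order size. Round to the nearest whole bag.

2DS/H = 2·25,975·402/45.4 = 459,997.80
EOQ = √459,997.80 ≈ 678.23

678 bags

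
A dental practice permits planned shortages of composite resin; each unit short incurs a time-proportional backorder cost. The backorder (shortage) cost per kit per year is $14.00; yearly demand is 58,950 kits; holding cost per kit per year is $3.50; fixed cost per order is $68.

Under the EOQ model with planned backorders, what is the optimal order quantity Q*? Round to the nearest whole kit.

Q* = √(2DS/H) · √((H + b)/b)
   = √(2 × 58,950 × 68 / 3.5) · √((3.5 + 14) / 14)
   = 1,513.482 × 1.1180 ≈ 1,692.12

1,692 kits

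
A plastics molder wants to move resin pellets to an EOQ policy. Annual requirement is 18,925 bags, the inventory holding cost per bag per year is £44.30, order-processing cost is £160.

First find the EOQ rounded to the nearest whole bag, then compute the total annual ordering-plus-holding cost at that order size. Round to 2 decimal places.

Optimal lot size Q* = (2 × 18,925 × £160 / £44.3)^½ ≈ 369.74 → Q = 370 bags
Orders/yr = 18,925/370 = 51.149; ordering cost = 51.149 × £160 = £8,183.78
Average inventory = 370/2 = 185; holding cost = 185 × £44.3 = £8,195.50
Total = £8,183.78 + £8,195.50 = £16,379.28

£16,379.28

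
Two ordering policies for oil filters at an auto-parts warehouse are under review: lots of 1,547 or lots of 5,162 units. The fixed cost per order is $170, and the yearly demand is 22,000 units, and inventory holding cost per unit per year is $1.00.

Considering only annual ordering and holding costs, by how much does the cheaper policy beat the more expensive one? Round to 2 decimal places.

$114.44

For each Q, cost = (D/Q)·S + (Q/2)·H.
TC(1,547) = (22,000/1,547)×170 + (1,547/2)×1 = $3,191.08
TC(5,162) = (22,000/5,162)×170 + (5,162/2)×1 = $3,305.53
Cheaper: Q = 1,547.  Difference = $114.44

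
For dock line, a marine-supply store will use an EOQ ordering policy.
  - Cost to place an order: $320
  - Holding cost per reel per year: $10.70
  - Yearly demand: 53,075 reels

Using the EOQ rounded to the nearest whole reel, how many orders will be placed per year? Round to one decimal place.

29.8 orders per year

EOQ = √(2DS/H) = √(2 × 53,075 × 320 / 10.7)
    = √(3,174,579.44) ≈ 1,781.73 → Q = 1,782
N = D/Q = 53,075/1,782 ≈ 29.784 orders/yr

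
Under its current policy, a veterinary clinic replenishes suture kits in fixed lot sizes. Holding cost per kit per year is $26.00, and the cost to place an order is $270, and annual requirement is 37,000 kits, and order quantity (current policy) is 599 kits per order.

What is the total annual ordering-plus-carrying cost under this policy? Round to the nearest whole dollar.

$24,465

Annual ordering cost = (D/Q)·S = (37,000/599) × 270 = $16,677.80
Annual holding cost  = (Q/2)·H = (599/2) × 26 = $7,787.00
Total = $16,677.80 + $7,787.00 = $24,464.80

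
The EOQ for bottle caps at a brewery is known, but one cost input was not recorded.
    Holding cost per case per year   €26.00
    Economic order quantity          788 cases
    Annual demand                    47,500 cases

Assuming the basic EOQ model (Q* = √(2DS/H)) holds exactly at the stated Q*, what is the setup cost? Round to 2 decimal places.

Since Q* = (2DS/H)^½, squaring gives Q*²·H = 2DS.
S = Q²H / (2D) = 788² × 26 / (2 × 47,500) = 169.9426

€169.94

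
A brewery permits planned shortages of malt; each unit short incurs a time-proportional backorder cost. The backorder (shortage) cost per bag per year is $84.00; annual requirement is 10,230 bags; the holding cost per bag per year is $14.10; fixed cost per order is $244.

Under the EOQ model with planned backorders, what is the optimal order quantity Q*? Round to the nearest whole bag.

643 bags

Q* = √(2DS/H) · √((H + b)/b)
   = √(2 × 10,230 × 244 / 14.1) · √((14.1 + 84) / 84)
   = 595.029 × 1.0807 ≈ 643.03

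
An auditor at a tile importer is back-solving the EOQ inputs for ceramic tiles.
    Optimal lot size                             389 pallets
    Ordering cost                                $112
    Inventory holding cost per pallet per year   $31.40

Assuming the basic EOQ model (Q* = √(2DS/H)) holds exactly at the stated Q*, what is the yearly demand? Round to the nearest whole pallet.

From Q* = √(2DS/H) ⇒ Q*² = 2DS/H.
D = Q²H / (2S) = 389² × 31.4 / (2 × 112) = 21,211.96

21,212 pallets per year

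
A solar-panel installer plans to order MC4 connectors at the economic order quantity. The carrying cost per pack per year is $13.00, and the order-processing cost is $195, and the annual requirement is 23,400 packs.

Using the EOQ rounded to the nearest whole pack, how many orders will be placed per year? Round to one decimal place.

EOQ = √(2DS/H) = √(2 × 23,400 × 195 / 13)
    = √(702,000.00) ≈ 837.85 → Q = 838
Orders per year = D/Q = 23,400 / 838 = 27.924

27.9 orders per year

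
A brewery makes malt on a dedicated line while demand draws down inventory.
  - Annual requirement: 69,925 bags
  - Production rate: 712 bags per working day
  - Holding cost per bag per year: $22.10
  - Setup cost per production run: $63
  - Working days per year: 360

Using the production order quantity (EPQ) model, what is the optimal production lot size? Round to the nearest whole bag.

740 bags

d = 69,925/360 = 194.2361 bags/day;  effective holding cost H(1 − d/p) = 22.1·(1 − 194.2361/712) = 16.07104
Q* = √(2DS / H_eff) = √(2·69,925·63 / 16.07104) ≈ 740.42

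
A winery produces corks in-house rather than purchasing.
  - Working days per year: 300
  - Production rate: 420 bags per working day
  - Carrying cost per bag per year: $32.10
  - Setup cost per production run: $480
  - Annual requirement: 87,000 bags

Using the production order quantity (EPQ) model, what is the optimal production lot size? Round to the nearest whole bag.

2,899 bags

Daily demand d = 87,000/300 = 290.000; p = 420; 1 − d/p = 0.30952
EPQ = √(2DS / (H(1 − d/p)))
    = √(2 × 87,000 × 480 / (32.1 × 0.30952)) ≈ 2,899.32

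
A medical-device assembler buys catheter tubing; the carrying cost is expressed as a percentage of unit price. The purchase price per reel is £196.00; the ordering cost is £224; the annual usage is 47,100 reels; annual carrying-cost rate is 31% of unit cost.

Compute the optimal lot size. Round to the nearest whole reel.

H = i·C = 0.31 × £196 = £60.7600 per reel-year
EOQ = √(2DS/H) = √(2 × 47,100 × 224 / 60.76)
    = √(347,281.11) ≈ 589.31

589 reels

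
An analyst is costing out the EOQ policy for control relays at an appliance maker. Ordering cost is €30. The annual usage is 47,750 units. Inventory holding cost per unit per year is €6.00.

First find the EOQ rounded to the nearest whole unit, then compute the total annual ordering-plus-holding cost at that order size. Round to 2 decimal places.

€4,146.08

2DS/H = 2·47,750·30/6 = 477,500.00
EOQ = √477,500.00 ≈ 691.01 → Q = 691 units
Annual ordering cost = (D/Q)·S = (47,750/691) × 30 = €2,073.08
Annual holding cost  = (Q/2)·H = (691/2) × 6 = €2,073.00
Total = €2,073.08 + €2,073.00 = €4,146.08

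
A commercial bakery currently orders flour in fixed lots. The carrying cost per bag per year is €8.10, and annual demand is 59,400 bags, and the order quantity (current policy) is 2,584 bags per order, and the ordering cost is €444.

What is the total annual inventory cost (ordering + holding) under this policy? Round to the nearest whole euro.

€20,672

Annual ordering cost = (D/Q)·S = (59,400/2,584) × 444 = €10,206.50
Annual holding cost  = (Q/2)·H = (2,584/2) × 8.1 = €10,465.20
Total = €10,206.50 + €10,465.20 = €20,671.70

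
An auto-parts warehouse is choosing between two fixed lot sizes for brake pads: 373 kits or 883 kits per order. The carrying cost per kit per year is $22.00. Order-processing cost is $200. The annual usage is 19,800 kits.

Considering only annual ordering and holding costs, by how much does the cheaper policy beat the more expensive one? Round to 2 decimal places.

$521.91

For each Q, cost = (D/Q)·S + (Q/2)·H.
TC(373) = (19,800/373)×200 + (373/2)×22 = $14,719.62
TC(883) = (19,800/883)×200 + (883/2)×22 = $14,197.71
Cheaper: Q = 883.  Difference = $521.91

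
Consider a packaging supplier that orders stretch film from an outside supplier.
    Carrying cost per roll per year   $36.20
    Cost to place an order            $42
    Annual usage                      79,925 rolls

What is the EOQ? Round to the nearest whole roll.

431 rolls

2DS/H = 2·79,925·42/36.2 = 185,461.33
EOQ = √185,461.33 ≈ 430.65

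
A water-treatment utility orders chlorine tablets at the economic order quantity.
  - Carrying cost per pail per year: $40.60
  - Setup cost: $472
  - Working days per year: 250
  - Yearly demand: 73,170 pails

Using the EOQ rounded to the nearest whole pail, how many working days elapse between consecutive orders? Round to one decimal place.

4.5 days

2DS/H = 2·73,170·472/40.6 = 1,701,292.61
EOQ = √1,701,292.61 ≈ 1,304.34 → Q = 1,304 pails
Cycle time = (working days × Q)/D = (250 × 1,304) / 73,170 = 4.455 days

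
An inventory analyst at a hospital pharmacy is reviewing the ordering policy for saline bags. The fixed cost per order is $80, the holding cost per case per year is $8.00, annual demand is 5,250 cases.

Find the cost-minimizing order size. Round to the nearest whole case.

Optimal lot size Q* = (2 × 5,250 × $80 / $8)^½ ≈ 324.04

324 cases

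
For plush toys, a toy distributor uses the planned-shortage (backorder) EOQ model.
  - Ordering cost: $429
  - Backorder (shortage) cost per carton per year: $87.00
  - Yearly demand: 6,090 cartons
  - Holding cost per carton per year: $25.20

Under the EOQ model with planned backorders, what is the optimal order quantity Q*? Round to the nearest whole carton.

517 cartons

Basic EOQ = √(2·6,090·429/25.2) = 455.357
Backorder adjustment √((H+b)/b) = √((25.2+87)/87) = 1.1356
Q* = 455.357 × 1.1356 ≈ 517.12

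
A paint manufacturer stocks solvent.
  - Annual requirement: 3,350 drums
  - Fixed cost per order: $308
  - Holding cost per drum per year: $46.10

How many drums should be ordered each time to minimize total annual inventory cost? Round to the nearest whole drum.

212 drums

Q* = √(2·D·S / H) = √(2·3,350·308 / 46.1) = √44,763.6 ≈ 211.57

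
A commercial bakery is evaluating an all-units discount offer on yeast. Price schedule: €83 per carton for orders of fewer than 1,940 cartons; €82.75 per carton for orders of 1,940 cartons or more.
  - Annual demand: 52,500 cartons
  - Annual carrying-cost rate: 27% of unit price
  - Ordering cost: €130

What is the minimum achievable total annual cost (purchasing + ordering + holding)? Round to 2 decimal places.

H₁ = 27%×€83 = €22.4100;  H₂ = 27%×€82.75 = €22.3425
EOQ₁ = √(2×52,500×130/22.4100) = 780.45  (< 1,940, feasible at tier 1)
EOQ₂ = √(2×52,500×130/22.3425) = 781.63  (< 1,940 → use Q = 1,940 at tier-2 price)
TC(tier 1 (EOQ₁), Q≈780.5) = €4,374,989.90
TC(tier 2, Q≈1,940.0) = €4,369,565.27
Minimum at tier 2: €4,369,565.27

€4,369,565.27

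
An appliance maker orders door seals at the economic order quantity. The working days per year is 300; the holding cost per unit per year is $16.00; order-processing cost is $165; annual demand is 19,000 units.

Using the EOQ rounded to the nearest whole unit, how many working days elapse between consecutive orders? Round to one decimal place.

2DS/H = 2·19,000·165/16 = 391,875.00
EOQ = √391,875.00 ≈ 626.00 → Q = 626 units
T = Q/D × 300 days = 626/19,000 × 300 = 9.884 days

9.9 days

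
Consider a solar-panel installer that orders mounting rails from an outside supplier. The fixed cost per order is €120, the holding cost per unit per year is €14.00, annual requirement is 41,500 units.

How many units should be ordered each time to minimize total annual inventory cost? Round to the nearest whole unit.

843 units

EOQ = √(2DS/H) = √(2 × 41,500 × 120 / 14)
    = √(711,428.57) ≈ 843.46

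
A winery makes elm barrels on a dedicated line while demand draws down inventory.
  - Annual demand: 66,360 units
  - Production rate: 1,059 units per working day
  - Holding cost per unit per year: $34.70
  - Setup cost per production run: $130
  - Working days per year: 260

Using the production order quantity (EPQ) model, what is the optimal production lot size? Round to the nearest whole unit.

809 units

Daily demand d = 66,360/260 = 255.231; p = 1059; 1 − d/p = 0.75899
EPQ = √(2DS / (H(1 − d/p)))
    = √(2 × 66,360 × 130 / (34.7 × 0.75899)) ≈ 809.39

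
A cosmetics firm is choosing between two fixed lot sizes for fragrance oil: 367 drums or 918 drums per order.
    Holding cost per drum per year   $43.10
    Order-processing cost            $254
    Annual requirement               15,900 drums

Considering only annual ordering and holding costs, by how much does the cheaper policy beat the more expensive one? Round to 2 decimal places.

Annual cost at Q: ordering D·S/Q plus holding Q·H/2.
TC(367) = (15,900/367)×254 + (367/2)×43.1 = $18,913.21
TC(918) = (15,900/918)×254 + (918/2)×43.1 = $24,182.25
Lots of 367 are cheaper by $5,269.04.

$5,269.04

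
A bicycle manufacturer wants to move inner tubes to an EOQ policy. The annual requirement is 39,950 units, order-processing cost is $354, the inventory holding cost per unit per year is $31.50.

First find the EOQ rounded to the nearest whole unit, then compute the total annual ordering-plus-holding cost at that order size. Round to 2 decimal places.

$29,849.04

EOQ = √(2DS/H) = √(2 × 39,950 × 354 / 31.5)
    = √(897,923.81) ≈ 947.59 → Q = 948 units
Orders/yr = 39,950/948 = 42.141; ordering cost = 42.141 × $354 = $14,918.04
Average inventory = 948/2 = 474; holding cost = 474 × $31.5 = $14,931.00
Total = $14,918.04 + $14,931.00 = $29,849.04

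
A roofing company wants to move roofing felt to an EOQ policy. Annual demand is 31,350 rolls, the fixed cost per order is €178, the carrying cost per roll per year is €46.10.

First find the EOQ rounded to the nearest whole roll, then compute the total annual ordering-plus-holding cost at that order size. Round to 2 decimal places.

€22,682.67

2DS/H = 2·31,350·178/46.1 = 242,095.44
EOQ = √242,095.44 ≈ 492.03 → Q = 492 rolls
Annual ordering cost = (D/Q)·S = (31,350/492) × 178 = €11,342.07
Annual holding cost  = (Q/2)·H = (492/2) × 46.1 = €11,340.60
Total = €11,342.07 + €11,340.60 = €22,682.67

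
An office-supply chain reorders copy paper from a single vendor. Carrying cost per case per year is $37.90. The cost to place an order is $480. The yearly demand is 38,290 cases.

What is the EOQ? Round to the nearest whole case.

985 cases

2DS/H = 2·38,290·480/37.9 = 969,878.63
EOQ = √969,878.63 ≈ 984.82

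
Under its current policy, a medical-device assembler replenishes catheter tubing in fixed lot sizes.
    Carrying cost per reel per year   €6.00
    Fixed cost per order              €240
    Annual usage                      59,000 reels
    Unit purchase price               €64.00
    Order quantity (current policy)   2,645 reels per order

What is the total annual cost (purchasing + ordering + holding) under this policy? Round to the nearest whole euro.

Ordering: D/Q × S = 59,000/2,645 × €240 = €5,353.50
Holding:  Q/2 × H = 2,645/2 × €6 = €7,935.00
Purchase cost = D·C = 59,000 × 64 = €3,776,000.00
Total = €5,353.50 + €7,935.00 + €3,776,000.00 = €3,789,288.50

€3,789,288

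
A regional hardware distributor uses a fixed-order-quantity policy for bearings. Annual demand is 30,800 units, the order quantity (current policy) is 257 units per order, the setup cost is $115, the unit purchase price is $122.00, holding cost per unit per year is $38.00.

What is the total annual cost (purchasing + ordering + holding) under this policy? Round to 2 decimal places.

Orders/yr = 30,800/257 = 119.844; ordering cost = 119.844 × $115 = $13,782.10
Average inventory = 257/2 = 128.5; holding cost = 128.5 × $38 = $4,883.00
Purchase cost = D·C = 30,800 × 122 = $3,757,600.00
Total = $13,782.10 + $4,883.00 + $3,757,600.00 = $3,776,265.10

$3,776,265.10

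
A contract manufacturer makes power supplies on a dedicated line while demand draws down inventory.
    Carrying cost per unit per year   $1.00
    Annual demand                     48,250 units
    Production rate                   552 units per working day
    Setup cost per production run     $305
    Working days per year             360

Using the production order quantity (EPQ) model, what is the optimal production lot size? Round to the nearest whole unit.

6,235 units

Daily demand d = 48,250/360 = 134.028; p = 552; 1 − d/p = 0.75720
EPQ = √(2DS / (H(1 − d/p)))
    = √(2 × 48,250 × 305 / (1 × 0.75720)) ≈ 6,234.61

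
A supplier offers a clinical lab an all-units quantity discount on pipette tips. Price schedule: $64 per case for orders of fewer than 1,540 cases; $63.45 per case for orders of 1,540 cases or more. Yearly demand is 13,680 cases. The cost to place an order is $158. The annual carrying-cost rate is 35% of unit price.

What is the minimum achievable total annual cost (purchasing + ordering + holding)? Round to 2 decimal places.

H₁ = 35%×$64 = $22.4000;  H₂ = 35%×$63.45 = $22.2075
EOQ₁ = √(2×13,680×158/22.4000) = 439.30  (< 1,540, feasible at tier 1)
EOQ₂ = √(2×13,680×158/22.2075) = 441.20  (< 1,540 → use Q = 1,540 at tier-2 price)
TC(tier 1 (EOQ₁), Q≈439.3) = $885,360.35
TC(tier 2, Q≈1,540.0) = $886,499.31
Minimum at tier 1 (EOQ₁): $885,360.35

$885,360.35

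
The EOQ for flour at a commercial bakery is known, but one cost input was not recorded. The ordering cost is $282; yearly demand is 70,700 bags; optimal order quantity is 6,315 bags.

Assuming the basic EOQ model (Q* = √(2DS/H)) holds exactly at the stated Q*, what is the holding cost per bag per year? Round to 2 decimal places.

Since Q* = (2DS/H)^½, squaring gives Q*²·H = 2DS.
H = 2DS / Q² = 2 × 70,700 × 282 / 6,315² = 0.9999

$1.00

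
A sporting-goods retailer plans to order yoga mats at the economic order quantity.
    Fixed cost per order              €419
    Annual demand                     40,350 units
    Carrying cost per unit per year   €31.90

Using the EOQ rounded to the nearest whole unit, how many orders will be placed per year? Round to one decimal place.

Optimal lot size Q* = (2 × 40,350 × €419 / €31.9)^½ ≈ 1,029.55 → Q = 1,030
N = D/Q = 40,350/1,030 ≈ 39.175 orders/yr

39.2 orders per year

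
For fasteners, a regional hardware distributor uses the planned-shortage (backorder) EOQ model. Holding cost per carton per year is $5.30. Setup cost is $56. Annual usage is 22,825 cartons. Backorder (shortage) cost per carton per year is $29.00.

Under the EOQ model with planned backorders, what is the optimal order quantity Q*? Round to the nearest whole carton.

755 cartons

Q* = √(2DS/H) · √((H + b)/b)
   = √(2 × 22,825 × 56 / 5.3) · √((5.3 + 29) / 29)
   = 694.507 × 1.0875 ≈ 755.31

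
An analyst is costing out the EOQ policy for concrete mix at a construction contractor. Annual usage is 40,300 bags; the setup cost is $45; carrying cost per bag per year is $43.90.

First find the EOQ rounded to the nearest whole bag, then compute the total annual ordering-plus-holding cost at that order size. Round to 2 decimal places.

$12,618.47

EOQ = √(2DS/H) = √(2 × 40,300 × 45 / 43.9)
    = √(82,619.59) ≈ 287.44 → Q = 287 bags
Annual ordering cost = (D/Q)·S = (40,300/287) × 45 = $6,318.82
Annual holding cost  = (Q/2)·H = (287/2) × 43.9 = $6,299.65
Total = $6,318.82 + $6,299.65 = $12,618.47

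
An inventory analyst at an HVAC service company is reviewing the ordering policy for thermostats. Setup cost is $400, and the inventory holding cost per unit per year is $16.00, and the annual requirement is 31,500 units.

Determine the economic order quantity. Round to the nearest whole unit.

2DS/H = 2·31,500·400/16 = 1,575,000.00
EOQ = √1,575,000.00 ≈ 1,254.99

1,255 units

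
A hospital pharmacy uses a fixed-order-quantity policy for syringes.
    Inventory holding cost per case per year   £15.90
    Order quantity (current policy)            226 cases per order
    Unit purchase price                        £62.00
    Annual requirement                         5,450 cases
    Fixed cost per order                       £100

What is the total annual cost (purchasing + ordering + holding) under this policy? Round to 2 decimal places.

Ordering: D/Q × S = 5,450/226 × £100 = £2,411.50
Holding:  Q/2 × H = 226/2 × £15.9 = £1,796.70
Purchase cost = D·C = 5,450 × 62 = £337,900.00
Total = £2,411.50 + £1,796.70 + £337,900.00 = £342,108.20

£342,108.20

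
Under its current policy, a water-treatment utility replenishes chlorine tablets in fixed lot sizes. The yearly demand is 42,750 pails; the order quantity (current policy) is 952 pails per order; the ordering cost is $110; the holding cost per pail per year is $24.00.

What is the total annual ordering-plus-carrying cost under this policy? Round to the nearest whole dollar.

$16,364

Orders/yr = 42,750/952 = 44.905; ordering cost = 44.905 × $110 = $4,939.60
Average inventory = 952/2 = 476; holding cost = 476 × $24 = $11,424.00
Total = $4,939.60 + $11,424.00 = $16,363.60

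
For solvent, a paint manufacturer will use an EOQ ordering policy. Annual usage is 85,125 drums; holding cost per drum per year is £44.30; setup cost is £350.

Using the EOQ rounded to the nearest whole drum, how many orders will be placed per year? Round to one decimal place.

2DS/H = 2·85,125·350/44.3 = 1,345,090.29
EOQ = √1,345,090.29 ≈ 1,159.78 → Q = 1,160
Orders per year = D/Q = 85,125 / 1,160 = 73.384

73.4 orders per year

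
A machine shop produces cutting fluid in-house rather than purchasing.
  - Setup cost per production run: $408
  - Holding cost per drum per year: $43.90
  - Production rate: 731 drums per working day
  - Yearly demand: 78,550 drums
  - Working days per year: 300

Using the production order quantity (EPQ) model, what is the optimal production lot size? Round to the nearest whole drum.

d = 78,550/300 = 261.8333 drums/day;  effective holding cost H(1 − d/p) = 43.9·(1 − 261.8333/731) = 28.17567
Q* = √(2DS / H_eff) = √(2·78,550·408 / 28.17567) ≈ 1,508.28

1,508 drums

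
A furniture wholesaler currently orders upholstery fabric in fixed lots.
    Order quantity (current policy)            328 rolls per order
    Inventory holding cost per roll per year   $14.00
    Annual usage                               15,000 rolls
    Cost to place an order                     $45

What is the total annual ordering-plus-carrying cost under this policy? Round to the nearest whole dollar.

$4,354

Orders/yr = 15,000/328 = 45.732; ordering cost = 45.732 × $45 = $2,057.93
Average inventory = 328/2 = 164; holding cost = 164 × $14 = $2,296.00
Total = $2,057.93 + $2,296.00 = $4,353.93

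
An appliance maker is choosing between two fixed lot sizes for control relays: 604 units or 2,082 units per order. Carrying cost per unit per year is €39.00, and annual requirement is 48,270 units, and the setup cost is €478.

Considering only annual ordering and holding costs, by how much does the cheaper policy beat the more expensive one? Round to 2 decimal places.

€1,702.73

TC(Q) = (D/Q)S + (Q/2)H
TC(604) = (48,270/604)×478 + (604/2)×39 = €49,978.43
TC(2,082) = (48,270/2,082)×478 + (2,082/2)×39 = €51,681.16
|ΔTC| = |€49,978.43 − €51,681.16| = €1,702.73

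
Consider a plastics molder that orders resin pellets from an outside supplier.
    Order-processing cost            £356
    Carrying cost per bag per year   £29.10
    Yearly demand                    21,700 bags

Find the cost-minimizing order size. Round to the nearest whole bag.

729 bags

Optimal lot size Q* = (2 × 21,700 × £356 / £29.1)^½ ≈ 728.66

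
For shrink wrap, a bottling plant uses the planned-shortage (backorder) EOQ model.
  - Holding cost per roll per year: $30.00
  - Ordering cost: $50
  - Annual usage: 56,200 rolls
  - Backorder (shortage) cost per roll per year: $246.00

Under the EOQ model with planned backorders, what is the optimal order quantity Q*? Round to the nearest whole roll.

458 rolls

Q* = √(2DS/H) · √((H + b)/b)
   = √(2 × 56,200 × 50 / 30) · √((30 + 246) / 246)
   = 432.820 × 1.0592 ≈ 458.45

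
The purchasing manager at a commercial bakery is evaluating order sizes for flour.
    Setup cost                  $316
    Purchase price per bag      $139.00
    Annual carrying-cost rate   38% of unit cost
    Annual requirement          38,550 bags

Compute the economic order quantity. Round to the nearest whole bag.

Carrying cost H = $139 × 38% = $52.8200/bag/yr
Optimal lot size Q* = (2 × 38,550 × $316 / $52.82)^½ ≈ 679.16

679 bags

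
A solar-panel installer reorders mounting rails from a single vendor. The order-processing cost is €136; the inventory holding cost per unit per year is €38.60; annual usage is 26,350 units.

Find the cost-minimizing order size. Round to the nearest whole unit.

431 units

EOQ = √(2DS/H) = √(2 × 26,350 × 136 / 38.6)
    = √(185,678.76) ≈ 430.90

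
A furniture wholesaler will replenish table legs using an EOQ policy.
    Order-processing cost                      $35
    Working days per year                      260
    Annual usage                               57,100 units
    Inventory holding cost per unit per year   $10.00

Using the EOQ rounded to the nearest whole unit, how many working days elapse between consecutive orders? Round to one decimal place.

2.9 days

Optimal lot size Q* = (2 × 57,100 × $35 / $10)^½ ≈ 632.22 → Q = 632 units
Days between orders = 260 / (D/Q) = 260 / 90.348 ≈ 2.878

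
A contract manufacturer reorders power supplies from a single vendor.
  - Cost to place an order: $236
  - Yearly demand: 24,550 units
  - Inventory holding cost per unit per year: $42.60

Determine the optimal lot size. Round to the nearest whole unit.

522 units

EOQ = √(2DS/H) = √(2 × 24,550 × 236 / 42.6)
    = √(272,009.39) ≈ 521.55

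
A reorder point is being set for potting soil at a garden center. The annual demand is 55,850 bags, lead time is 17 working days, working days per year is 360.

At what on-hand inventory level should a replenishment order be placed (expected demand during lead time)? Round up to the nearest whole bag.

2,638 bags

Daily demand d = 55,850 / 360 = 155.139 bags/day
Demand during lead time = 155.139 × 17 = 2,637.36
Reorder point = 2,637.36 → round up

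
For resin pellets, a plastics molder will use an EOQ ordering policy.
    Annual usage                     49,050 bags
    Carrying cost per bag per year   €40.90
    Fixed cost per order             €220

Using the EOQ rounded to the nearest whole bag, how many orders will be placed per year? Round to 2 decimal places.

67.56 orders per year

Optimal lot size Q* = (2 × 49,050 × €220 / €40.9)^½ ≈ 726.41 → Q = 726
N = D/Q = 49,050/726 ≈ 67.562 orders/yr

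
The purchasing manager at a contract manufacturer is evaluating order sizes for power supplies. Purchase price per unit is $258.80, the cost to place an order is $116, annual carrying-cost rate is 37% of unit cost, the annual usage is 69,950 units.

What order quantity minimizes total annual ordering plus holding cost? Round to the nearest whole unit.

Holding cost per unit per year: H = 37% × $258.8 = $95.7560
Q* = √(2·D·S / H) = √(2·69,950·116 / 95.756) = √169,476.6 ≈ 411.68

412 units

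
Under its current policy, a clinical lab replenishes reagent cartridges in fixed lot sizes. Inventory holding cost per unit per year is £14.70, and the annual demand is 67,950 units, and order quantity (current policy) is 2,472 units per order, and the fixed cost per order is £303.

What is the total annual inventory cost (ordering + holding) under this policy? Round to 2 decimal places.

£26,498.02

Orders/yr = 67,950/2,472 = 27.488; ordering cost = 27.488 × £303 = £8,328.82
Average inventory = 2,472/2 = 1236; holding cost = 1236 × £14.7 = £18,169.20
Total = £8,328.82 + £18,169.20 = £26,498.02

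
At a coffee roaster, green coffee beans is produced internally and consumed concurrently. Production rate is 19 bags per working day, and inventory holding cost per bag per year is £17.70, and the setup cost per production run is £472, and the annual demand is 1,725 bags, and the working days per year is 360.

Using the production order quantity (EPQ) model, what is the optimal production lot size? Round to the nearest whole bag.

d = 1,725/360 = 4.7917 bags/day;  effective holding cost H(1 − d/p) = 17.7·(1 − 4.7917/19) = 13.23618
Q* = √(2DS / H_eff) = √(2·1,725·472 / 13.23618) ≈ 350.75

351 bags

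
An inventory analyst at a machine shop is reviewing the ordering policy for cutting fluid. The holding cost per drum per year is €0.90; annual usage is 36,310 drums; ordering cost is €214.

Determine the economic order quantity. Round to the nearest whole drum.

EOQ = √(2DS/H) = √(2 × 36,310 × 214 / 0.9)
    = √(17,267,422.22) ≈ 4,155.41

4,155 drums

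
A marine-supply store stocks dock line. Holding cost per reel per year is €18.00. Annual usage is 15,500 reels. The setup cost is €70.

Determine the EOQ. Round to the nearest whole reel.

2DS/H = 2·15,500·70/18 = 120,555.56
EOQ = √120,555.56 ≈ 347.21

347 reels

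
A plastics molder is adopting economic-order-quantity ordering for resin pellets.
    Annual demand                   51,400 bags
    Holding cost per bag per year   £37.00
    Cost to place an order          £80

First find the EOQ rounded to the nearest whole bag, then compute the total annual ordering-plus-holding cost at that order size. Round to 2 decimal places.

£17,443.86

EOQ = √(2DS/H) = √(2 × 51,400 × 80 / 37)
    = √(222,270.27) ≈ 471.46 → Q = 471 bags
Annual ordering cost = (D/Q)·S = (51,400/471) × 80 = £8,730.36
Annual holding cost  = (Q/2)·H = (471/2) × 37 = £8,713.50
Total = £8,730.36 + £8,713.50 = £17,443.86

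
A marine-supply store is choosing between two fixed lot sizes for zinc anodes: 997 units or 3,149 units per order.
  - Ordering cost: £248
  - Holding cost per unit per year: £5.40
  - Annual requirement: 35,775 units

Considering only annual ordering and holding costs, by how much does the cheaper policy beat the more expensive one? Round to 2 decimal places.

£271.03

Annual cost at Q: ordering D·S/Q plus holding Q·H/2.
TC(997) = (35,775/997)×248 + (997/2)×5.4 = £11,590.80
TC(3,149) = (35,775/3,149)×248 + (3,149/2)×5.4 = £11,319.77
|ΔTC| = |£11,590.80 − £11,319.77| = £271.03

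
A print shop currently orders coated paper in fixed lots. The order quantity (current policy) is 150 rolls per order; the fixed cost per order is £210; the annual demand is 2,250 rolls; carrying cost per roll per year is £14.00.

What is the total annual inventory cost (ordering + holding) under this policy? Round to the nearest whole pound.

Annual ordering cost = (D/Q)·S = (2,250/150) × 210 = £3,150.00
Annual holding cost  = (Q/2)·H = (150/2) × 14 = £1,050.00
Total = £3,150.00 + £1,050.00 = £4,200.00

£4,200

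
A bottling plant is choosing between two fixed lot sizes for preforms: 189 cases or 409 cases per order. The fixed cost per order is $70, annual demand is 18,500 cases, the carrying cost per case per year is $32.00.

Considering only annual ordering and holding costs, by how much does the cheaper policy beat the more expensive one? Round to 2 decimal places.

$165.59

TC(Q) = (D/Q)S + (Q/2)H
TC(189) = (18,500/189)×70 + (189/2)×32 = $9,875.85
TC(409) = (18,500/409)×70 + (409/2)×32 = $9,710.26
Cheaper: Q = 409.  Difference = $165.59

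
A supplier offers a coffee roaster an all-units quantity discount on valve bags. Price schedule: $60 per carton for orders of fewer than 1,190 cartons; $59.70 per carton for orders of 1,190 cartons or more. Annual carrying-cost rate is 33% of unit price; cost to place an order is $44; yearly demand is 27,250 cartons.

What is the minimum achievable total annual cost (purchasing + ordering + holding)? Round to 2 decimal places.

$1,639,554.66

H₁ = 33%×$60 = $19.8000;  H₂ = 33%×$59.70 = $19.7010
EOQ₁ = √(2×27,250×44/19.8000) = 348.01  (< 1,190, feasible at tier 1)
EOQ₂ = √(2×27,250×44/19.7010) = 348.88  (< 1,190 → use Q = 1,190 at tier-2 price)
TC(tier 1 (EOQ₁), Q≈348.0) = $1,641,890.60
TC(tier 2, Q≈1,190.0) = $1,639,554.66
Minimum at tier 2: $1,639,554.66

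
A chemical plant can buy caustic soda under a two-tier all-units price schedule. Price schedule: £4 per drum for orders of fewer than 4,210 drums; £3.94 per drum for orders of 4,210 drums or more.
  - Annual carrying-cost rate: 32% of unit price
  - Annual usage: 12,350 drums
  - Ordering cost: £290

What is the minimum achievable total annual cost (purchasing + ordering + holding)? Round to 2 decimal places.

H₁ = 32%×£4 = £1.2800;  H₂ = 32%×£3.94 = £1.2608
EOQ₁ = √(2×12,350×290/1.2800) = 2,365.61  (< 4,210, feasible at tier 1)
EOQ₂ = √(2×12,350×290/1.2608) = 2,383.55  (< 4,210 → use Q = 4,210 at tier-2 price)
TC(tier 1 (EOQ₁), Q≈2,365.6) = £52,427.98
TC(tier 2, Q≈4,210.0) = £52,163.70
Minimum at tier 2: £52,163.70

£52,163.70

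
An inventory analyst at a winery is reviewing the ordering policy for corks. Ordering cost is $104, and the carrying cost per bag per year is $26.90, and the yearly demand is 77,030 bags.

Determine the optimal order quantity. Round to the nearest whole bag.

772 bags

EOQ = √(2DS/H) = √(2 × 77,030 × 104 / 26.9)
    = √(595,622.30) ≈ 771.77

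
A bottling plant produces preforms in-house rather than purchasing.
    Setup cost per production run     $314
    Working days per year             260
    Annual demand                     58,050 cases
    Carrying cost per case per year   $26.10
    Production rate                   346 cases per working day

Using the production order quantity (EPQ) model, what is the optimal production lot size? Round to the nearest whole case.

1,984 cases

Daily demand d = 58,050/260 = 223.269; p = 346; 1 − d/p = 0.35471
EPQ = √(2DS / (H(1 − d/p)))
    = √(2 × 58,050 × 314 / (26.1 × 0.35471)) ≈ 1,984.37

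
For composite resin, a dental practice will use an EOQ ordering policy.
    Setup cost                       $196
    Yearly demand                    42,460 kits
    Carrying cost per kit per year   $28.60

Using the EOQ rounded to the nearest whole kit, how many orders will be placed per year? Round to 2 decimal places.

2DS/H = 2·42,460·196/28.6 = 581,969.23
EOQ = √581,969.23 ≈ 762.87 → Q = 763
Orders per year = D/Q = 42,460 / 763 = 55.649

55.65 orders per year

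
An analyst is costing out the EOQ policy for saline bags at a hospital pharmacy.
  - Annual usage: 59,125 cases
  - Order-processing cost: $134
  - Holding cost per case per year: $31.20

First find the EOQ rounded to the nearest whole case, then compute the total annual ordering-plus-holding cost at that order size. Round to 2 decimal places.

$22,234.65

Q* = √(2·D·S / H) = √(2·59,125·134 / 31.2) = √507,868.6 ≈ 712.65 → Q = 713 cases
Ordering: D/Q × S = 59,125/713 × $134 = $11,111.85
Holding:  Q/2 × H = 713/2 × $31.2 = $11,122.80
Total = $11,111.85 + $11,122.80 = $22,234.65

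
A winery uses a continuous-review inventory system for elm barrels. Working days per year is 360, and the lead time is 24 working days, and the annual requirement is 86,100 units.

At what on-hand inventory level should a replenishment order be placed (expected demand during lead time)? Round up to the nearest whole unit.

Daily demand d = 86,100 / 360 = 239.167 units/day
Demand during lead time = 239.167 × 24 = 5,740.00
Reorder point = 5,740.00 → round up

5,740 units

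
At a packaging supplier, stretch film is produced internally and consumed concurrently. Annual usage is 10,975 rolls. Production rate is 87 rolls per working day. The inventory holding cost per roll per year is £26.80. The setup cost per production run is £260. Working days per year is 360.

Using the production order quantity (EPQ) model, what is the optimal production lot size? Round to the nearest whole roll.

d = 10,975/360 = 30.4861 rolls/day;  effective holding cost H(1 − d/p) = 26.8·(1 − 30.4861/87) = 17.40888
Q* = √(2DS / H_eff) = √(2·10,975·260 / 17.40888) ≈ 572.56

573 rolls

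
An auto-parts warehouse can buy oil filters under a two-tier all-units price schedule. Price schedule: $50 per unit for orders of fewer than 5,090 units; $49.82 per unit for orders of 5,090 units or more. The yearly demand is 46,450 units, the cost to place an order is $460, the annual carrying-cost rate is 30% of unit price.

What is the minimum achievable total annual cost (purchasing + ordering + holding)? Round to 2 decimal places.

$2,347,818.18

H₁ = 30%×$50 = $15.0000;  H₂ = 30%×$49.82 = $14.9460
EOQ₁ = √(2×46,450×460/15.0000) = 1,687.88  (< 5,090, feasible at tier 1)
EOQ₂ = √(2×46,450×460/14.9460) = 1,690.92  (< 5,090 → use Q = 5,090 at tier-2 price)
TC(tier 1 (EOQ₁), Q≈1,687.9) = $2,347,818.18
TC(tier 2, Q≈5,090.0) = $2,356,374.41
Minimum at tier 1 (EOQ₁): $2,347,818.18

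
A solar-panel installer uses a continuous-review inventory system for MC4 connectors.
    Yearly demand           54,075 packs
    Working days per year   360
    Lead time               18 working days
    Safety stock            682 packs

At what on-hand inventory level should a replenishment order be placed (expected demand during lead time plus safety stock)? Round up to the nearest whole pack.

3,386 packs

Daily demand d = 54,075 / 360 = 150.208 packs/day
Demand during lead time = 150.208 × 18 = 2,703.75
Reorder point = 2,703.75 + 682 = 3,385.75 → round up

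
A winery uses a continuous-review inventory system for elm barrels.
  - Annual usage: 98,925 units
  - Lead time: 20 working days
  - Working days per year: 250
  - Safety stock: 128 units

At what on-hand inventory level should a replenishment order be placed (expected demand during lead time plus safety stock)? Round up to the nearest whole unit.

8,042 units

Daily demand d = 98,925 / 250 = 395.700 units/day
Demand during lead time = 395.700 × 20 = 7,914.00
Reorder point = 7,914.00 + 128 = 8,042.00 → round up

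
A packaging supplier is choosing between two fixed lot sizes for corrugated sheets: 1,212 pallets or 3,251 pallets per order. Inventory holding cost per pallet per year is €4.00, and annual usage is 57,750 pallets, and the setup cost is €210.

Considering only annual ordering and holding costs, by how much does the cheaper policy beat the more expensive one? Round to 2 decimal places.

Annual cost at Q: ordering D·S/Q plus holding Q·H/2.
TC(1,212) = (57,750/1,212)×210 + (1,212/2)×4 = €12,430.19
TC(3,251) = (57,750/3,251)×210 + (3,251/2)×4 = €10,232.39
|ΔTC| = |€12,430.19 − €10,232.39| = €2,197.80

€2,197.80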